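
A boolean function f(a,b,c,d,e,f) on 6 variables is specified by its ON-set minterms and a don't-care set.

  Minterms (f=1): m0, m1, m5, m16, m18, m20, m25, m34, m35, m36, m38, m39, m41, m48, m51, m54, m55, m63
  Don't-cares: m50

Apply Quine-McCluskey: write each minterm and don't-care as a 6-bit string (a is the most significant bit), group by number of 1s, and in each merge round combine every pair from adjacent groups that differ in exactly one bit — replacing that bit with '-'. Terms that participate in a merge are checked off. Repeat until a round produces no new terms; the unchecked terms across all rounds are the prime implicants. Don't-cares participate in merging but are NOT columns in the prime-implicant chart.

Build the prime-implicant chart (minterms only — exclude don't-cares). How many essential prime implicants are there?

8

size-2^0 implicants → 000000(✓)  000001(✓)  000101(✓)  010000(✓)  010010(✓)  010100(✓)  011001  100010(✓)  100011(✓)  100100(✓)  100110(✓)  100111(✓)  101001  110000(✓)  110010(✓)  110011(✓)  110110(✓)  110111(✓)  111111(✓)
size-2^1 implicants → -10000(✓)  -10010(✓)  0-0000  000-01  00000-  010-00  0100-0(✓)  1-0010(✓)  1-0011(✓)  1-0110(✓)  1-0111(✓)  100-10(✓)  100-11(✓)  10001-(✓)  1001-0  10011-(✓)  11-111  110-10(✓)  110-11(✓)  1100-0(✓)  11001-(✓)  11011-(✓)
size-2^2 implicants → -100-0  1-0-10(✓)  1-0-11(✓)  1-001-(✓)  1-011-(✓)  100-1-(✓)  110-1-(✓)
size-2^3 implicants → 1-0-1-
Unchecked terms (primes): -100-0, 0-0000, 000-01, 00000-, 010-00, 011001, 1-0-1-, 1001-0, 101001, 11-111
Minterm coverage:
  m0 ⊆ 0-0000,00000-
  m1 ⊆ 000-01,00000-
  m5 ⊆ 000-01 [E]
  m16 ⊆ -100-0,0-0000,010-00
  m18 ⊆ -100-0 [E]
  m20 ⊆ 010-00 [E]
  m25 ⊆ 011001 [E]
  m34 ⊆ 1-0-1- [E]
  m35 ⊆ 1-0-1- [E]
  m36 ⊆ 1001-0 [E]
  m38 ⊆ 1-0-1-,1001-0
  m39 ⊆ 1-0-1- [E]
  m41 ⊆ 101001 [E]
  m48 ⊆ -100-0 [E]
  m51 ⊆ 1-0-1- [E]
  m54 ⊆ 1-0-1- [E]
  m55 ⊆ 1-0-1-,11-111
  m63 ⊆ 11-111 [E]
E = {-100-0, 000-01, 010-00, 011001, 1-0-1-, 1001-0, 101001, 11-111}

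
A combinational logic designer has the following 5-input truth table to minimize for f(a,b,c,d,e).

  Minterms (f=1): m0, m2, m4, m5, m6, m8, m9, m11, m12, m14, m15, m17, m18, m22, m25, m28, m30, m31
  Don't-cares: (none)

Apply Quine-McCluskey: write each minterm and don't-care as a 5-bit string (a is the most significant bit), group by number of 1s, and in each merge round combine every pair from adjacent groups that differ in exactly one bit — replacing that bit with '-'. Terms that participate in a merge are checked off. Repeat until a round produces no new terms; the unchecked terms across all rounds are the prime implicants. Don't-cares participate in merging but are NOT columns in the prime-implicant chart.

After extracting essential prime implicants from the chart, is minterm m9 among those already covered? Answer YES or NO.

size-2^0 implicants → 00000(✓)  00010(✓)  00100(✓)  00101(✓)  00110(✓)  01000(✓)  01001(✓)  01011(✓)  01100(✓)  01110(✓)  01111(✓)  10001(✓)  10010(✓)  10110(✓)  11001(✓)  11100(✓)  11110(✓)  11111(✓)
size-2^1 implicants → -0010(✓)  -0110(✓)  -1001  -1100(✓)  -1110(✓)  -1111(✓)  0-000(✓)  0-100(✓)  0-110(✓)  00-00(✓)  00-10(✓)  000-0(✓)  001-0(✓)  0010-  01-00(✓)  01-11  010-1  0100-  011-0(✓)  0111-(✓)  1-001  1-110(✓)  10-10(✓)  111-0(✓)  1111-(✓)
size-2^2 implicants → --110  -0-10  -11-0  -111-  0--00  0-1-0  00--0
Unchecked terms (primes): --110, -0-10, -1001, -11-0, -111-, 0--00, 0-1-0, 00--0, 0010-, 01-11, 010-1, 0100-, 1-001
Minterm coverage:
  m0 ⊆ 0--00,00--0
  m2 ⊆ -0-10,00--0
  m4 ⊆ 0--00,0-1-0,00--0,0010-
  m5 ⊆ 0010- [E]
  m6 ⊆ --110,-0-10,0-1-0,00--0
  m8 ⊆ 0--00,0100-
  m9 ⊆ -1001,010-1,0100-
  m11 ⊆ 01-11,010-1
  m12 ⊆ -11-0,0--00,0-1-0
  m14 ⊆ --110,-11-0,-111-,0-1-0
  m15 ⊆ -111-,01-11
  m17 ⊆ 1-001 [E]
  m18 ⊆ -0-10 [E]
  m22 ⊆ --110,-0-10
  m25 ⊆ -1001,1-001
  m28 ⊆ -11-0 [E]
  m30 ⊆ --110,-11-0,-111-
  m31 ⊆ -111- [E]
E = {-0-10, -11-0, -111-, 0010-, 1-001}

NO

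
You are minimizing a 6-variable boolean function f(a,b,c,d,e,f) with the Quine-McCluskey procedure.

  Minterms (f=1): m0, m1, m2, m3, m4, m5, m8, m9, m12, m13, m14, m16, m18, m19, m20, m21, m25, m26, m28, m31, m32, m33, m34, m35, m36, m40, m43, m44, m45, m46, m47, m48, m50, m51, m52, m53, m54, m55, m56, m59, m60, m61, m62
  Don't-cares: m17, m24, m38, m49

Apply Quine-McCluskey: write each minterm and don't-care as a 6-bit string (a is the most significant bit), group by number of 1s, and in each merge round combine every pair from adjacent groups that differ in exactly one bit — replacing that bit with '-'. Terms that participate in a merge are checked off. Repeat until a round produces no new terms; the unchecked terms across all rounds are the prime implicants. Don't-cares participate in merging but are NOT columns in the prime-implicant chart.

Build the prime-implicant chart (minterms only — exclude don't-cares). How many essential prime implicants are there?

9

Round 0: 000000✓ 000001✓ 000010✓ 000011✓ 000100✓ 000101✓ 001000✓ 001001✓ 001100✓ 001101✓ 001110✓ 010000✓ 010001✓ 010010✓ 010011✓ 010100✓ 010101✓ 011000✓ 011001✓ 011010✓ 011100✓ 011111 100000✓ 100001✓ 100010✓ 100011✓ 100100✓ 100110✓ 101000✓ 101011✓ 101100✓ 101101✓ 101110✓ 101111✓ 110000✓ 110001✓ 110010✓ 110011✓ 110100✓ 110101✓ 110110✓ 110111✓ 111000✓ 111011✓ 111100✓ 111101✓ 111110✓
Round 1: -00000✓ -00001✓ -00010✓ -00011✓ -00100✓ -01000✓ -01100✓ -01101✓ -01110✓ -10000✓ -10001✓ -10010✓ -10011✓ -10100✓ -10101✓ -11000✓ -11100✓ 0-0000✓ 0-0001✓ 0-0010✓ 0-0011✓ 0-0100✓ 0-0101✓ 0-1000✓ 0-1001✓ 0-1100✓ 00-000✓ 00-001✓ 00-100✓ 00-101✓ 000-00✓ 000-01✓ 0000-0✓ 0000-1✓ 00000-✓ 00001-✓ 00010-✓ 001-00✓ 001-01✓ 00100-✓ 0011-0✓ 00110-✓ 01-000✓ 01-001✓ 01-010✓ 01-100✓ 010-00✓ 010-01✓ 0100-0✓ 0100-1✓ 01000-✓ 01001-✓ 01010-✓ 011-00✓ 0110-0✓ 01100-✓ 1-0000✓ 1-0001✓ 1-0010✓ 1-0011✓ 1-0100✓ 1-0110✓ 1-1000✓ 1-1011✓ 1-1100✓ 1-1101✓ 1-1110✓ 10-000✓ 10-011✓ 10-100✓ 10-110✓ 100-00✓ 100-10✓ 1000-0✓ 1000-1✓ 10000-✓ 10001-✓ 1001-0✓ 101-00✓ 101-11 1011-0✓ 1011-1✓ 10110-✓ 10111-✓ 11-000✓ 11-011✓ 11-100✓ 11-101✓ 11-110✓ 110-00✓ 110-01✓ 110-10✓ 110-11✓ 1100-0✓ 1100-1✓ 11000-✓ 11001-✓ 1101-0✓ 1101-1✓ 11010-✓ 11011-✓ 111-00✓ 1111-0✓ 11110-✓
Round 2: --0000✓ --0001✓ --0010✓ --0011✓ --0100✓ --1000✓ --1100✓ -0-000✓ -0-100✓ -00-00✓ -000-0✓ -000-1✓ -0000-✓ -0001-✓ -01-00✓ -011-0 -0110- -1-000✓ -1-100✓ -10-00✓ -10-01✓ -100-0✓ -100-1✓ -1000-✓ -1001-✓ -1010-✓ -11-00✓ 0--000✓ 0--001✓ 0--100✓ 0-0-00✓ 0-0-01✓ 0-00-0✓ 0-00-1✓ 0-000-✓ 0-001-✓ 0-010-✓ 0-1-00✓ 0-100-✓ 00--00✓ 00--01✓ 00-00-✓ 00-10-✓ 000-0-✓ 0000--✓ 001-0-✓ 01--00✓ 01-0-0 01-00-✓ 010-0-✓ 0100--✓ 1--000✓ 1--011 1--100✓ 1--110✓ 1-0-00✓ 1-0-10✓ 1-00-0✓ 1-00-1✓ 1-000-✓ 1-001-✓ 1-01-0✓ 1-1-00✓ 1-11-0✓ 1-110- 10--00✓ 10-1-0✓ 100--0✓ 1000--✓ 1011-- 11--00✓ 11-1-0✓ 11-10- 110--0✓ 110--1✓ 110-0-✓ 110-1-✓ 1100--✓ 1101--✓
Round 3: ---000✓ ---100✓ --0-00✓ --00-0✓ --00-1✓ --000-✓ --001-✓ --1-00✓ -0--00✓ -000--✓ -1--00✓ -10-0- -100--✓ 0---00✓ 0--00- 0-0-0- 0-00--✓ 00--0- 1---00✓ 1--1-0 1-0--0 1-00--✓ 110---
Round 4: ----00 --00--
PIs = {----00, --00--, -011-0, -0110-, -10-0-, 0--00-, 0-0-0-, 00--0-, 01-0-0, 011111, 1--011, 1--1-0, 1-0--0, 1-110-, 101-11, 1011--, 11-10-, 110---}
Coverage chart:
  m0: ----00,--00--,0--00-,0-0-0-,00--0-
  m1: --00--,0--00-,0-0-0-,00--0-
  m2: --00-- ←essential
  m3: --00-- ←essential
  m4: ----00,0-0-0-,00--0-
  m5: 0-0-0-,00--0-
  m8: ----00,0--00-,00--0-
  m9: 0--00-,00--0-
  m12: ----00,-011-0,-0110-,00--0-
  m13: -0110-,00--0-
  m14: -011-0 ←essential
  m16: ----00,--00--,-10-0-,0--00-,0-0-0-,01-0-0
  m18: --00--,01-0-0
  m19: --00-- ←essential
  m20: ----00,-10-0-,0-0-0-
  m21: -10-0-,0-0-0-
  m25: 0--00- ←essential
  m26: 01-0-0 ←essential
  m28: ----00 ←essential
  m31: 011111 ←essential
  m32: ----00,--00--,1-0--0
  m33: --00-- ←essential
  m34: --00--,1-0--0
  m35: --00--,1--011
  m36: ----00,1--1-0,1-0--0
  m40: ----00 ←essential
  m43: 1--011,101-11
  m44: ----00,-011-0,-0110-,1--1-0,1-110-,1011--
  m45: -0110-,1-110-,1011--
  m46: -011-0,1--1-0,1011--
  m47: 101-11,1011--
  m48: ----00,--00--,-10-0-,1-0--0,110---
  m50: --00--,1-0--0,110---
  m51: --00--,1--011,110---
  m52: ----00,-10-0-,1--1-0,1-0--0,11-10-,110---
  m53: -10-0-,11-10-,110---
  m54: 1--1-0,1-0--0,110---
  m55: 110--- ←essential
  m56: ----00 ←essential
  m59: 1--011 ←essential
  m60: ----00,1--1-0,1-110-,11-10-
  m61: 1-110-,11-10-
  m62: 1--1-0 ←essential
Essential: ----00, --00--, -011-0, 0--00-, 01-0-0, 011111, 1--011, 1--1-0, 110---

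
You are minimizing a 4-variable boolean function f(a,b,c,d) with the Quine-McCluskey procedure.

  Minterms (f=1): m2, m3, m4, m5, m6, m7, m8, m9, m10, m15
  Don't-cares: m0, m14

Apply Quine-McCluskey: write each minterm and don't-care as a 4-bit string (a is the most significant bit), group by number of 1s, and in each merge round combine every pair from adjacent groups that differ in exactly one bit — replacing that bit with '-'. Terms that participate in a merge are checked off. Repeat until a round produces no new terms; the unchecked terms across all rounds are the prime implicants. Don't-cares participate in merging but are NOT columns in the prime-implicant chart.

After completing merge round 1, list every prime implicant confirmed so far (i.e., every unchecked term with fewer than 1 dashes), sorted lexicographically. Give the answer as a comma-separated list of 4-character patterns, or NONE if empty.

size-2^0 implicants → 0000(✓)  0010(✓)  0011(✓)  0100(✓)  0101(✓)  0110(✓)  0111(✓)  1000(✓)  1001(✓)  1010(✓)  1110(✓)  1111(✓)
size-2^1 implicants → -000(✓)  -010(✓)  -110(✓)  -111(✓)  0-00(✓)  0-10(✓)  0-11(✓)  00-0(✓)  001-(✓)  01-0(✓)  01-1(✓)  010-(✓)  011-(✓)  1-10(✓)  10-0(✓)  100-  111-(✓)
size-2^2 implicants → --10  -0-0  -11-  0--0  0-1-  01--
Unchecked terms (primes): --10, -0-0, -11-, 0--0, 0-1-, 01--, 100-

NONE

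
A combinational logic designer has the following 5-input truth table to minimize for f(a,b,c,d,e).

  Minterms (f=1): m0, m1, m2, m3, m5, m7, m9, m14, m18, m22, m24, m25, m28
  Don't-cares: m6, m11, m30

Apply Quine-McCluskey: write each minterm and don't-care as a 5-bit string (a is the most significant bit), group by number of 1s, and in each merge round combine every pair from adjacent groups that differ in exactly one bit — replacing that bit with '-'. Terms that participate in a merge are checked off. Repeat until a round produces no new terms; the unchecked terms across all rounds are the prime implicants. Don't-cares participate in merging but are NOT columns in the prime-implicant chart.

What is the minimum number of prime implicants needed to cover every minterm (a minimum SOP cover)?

6

Round 0: 00000✓ 00001✓ 00010✓ 00011✓ 00101✓ 00110✓ 00111✓ 01001✓ 01011✓ 01110✓ 10010✓ 10110✓ 11000✓ 11001✓ 11100✓ 11110✓
Round 1: -0010✓ -0110✓ -1001 -1110✓ 0-001✓ 0-011✓ 0-110✓ 00-01✓ 00-10✓ 00-11✓ 000-0✓ 000-1✓ 0000-✓ 0001-✓ 001-1✓ 0011-✓ 010-1✓ 1-110✓ 10-10✓ 11-00 1100- 111-0
Round 2: --110 -0-10 0-0-1 00--1 00-1- 000--
PIs = {--110, -0-10, -1001, 0-0-1, 00--1, 00-1-, 000--, 11-00, 1100-, 111-0}
Coverage chart:
  m0: 000-- ←essential
  m1: 0-0-1,00--1,000--
  m2: -0-10,00-1-,000--
  m3: 0-0-1,00--1,00-1-,000--
  m5: 00--1 ←essential
  m7: 00--1,00-1-
  m9: -1001,0-0-1
  m14: --110 ←essential
  m18: -0-10 ←essential
  m22: --110,-0-10
  m24: 11-00,1100-
  m25: -1001,1100-
  m28: 11-00,111-0
Essential: --110, -0-10, 00--1, 000--
Petrick residual → -1001, 11-00
Min cover (6 terms): cde' + b'de' + bc'd'e + a'b'e + a'b'c' + abd'e'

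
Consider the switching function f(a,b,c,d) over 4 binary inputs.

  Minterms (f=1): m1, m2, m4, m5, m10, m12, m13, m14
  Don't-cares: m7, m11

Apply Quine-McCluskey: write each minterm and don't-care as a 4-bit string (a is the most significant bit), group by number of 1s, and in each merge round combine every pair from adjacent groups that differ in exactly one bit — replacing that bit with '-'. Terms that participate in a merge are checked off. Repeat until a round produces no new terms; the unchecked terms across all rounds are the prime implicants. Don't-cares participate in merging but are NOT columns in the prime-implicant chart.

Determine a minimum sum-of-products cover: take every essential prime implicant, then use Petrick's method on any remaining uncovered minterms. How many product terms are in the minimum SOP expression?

4

size-2^0 implicants → 0001(✓)  0010(✓)  0100(✓)  0101(✓)  0111(✓)  1010(✓)  1011(✓)  1100(✓)  1101(✓)  1110(✓)
size-2^1 implicants → -010  -100(✓)  -101(✓)  0-01  01-1  010-(✓)  1-10  101-  11-0  110-(✓)
size-2^2 implicants → -10-
Unchecked terms (primes): -010, -10-, 0-01, 01-1, 1-10, 101-, 11-0
Minterm coverage:
  m1 ⊆ 0-01 [E]
  m2 ⊆ -010 [E]
  m4 ⊆ -10- [E]
  m5 ⊆ -10-,0-01,01-1
  m10 ⊆ -010,1-10,101-
  m12 ⊆ -10-,11-0
  m13 ⊆ -10- [E]
  m14 ⊆ 1-10,11-0
E = {-010, -10-, 0-01}
Petrick residual → 1-10
Cover = b'cd' + bc' + a'c'd + acd'  |cover|=4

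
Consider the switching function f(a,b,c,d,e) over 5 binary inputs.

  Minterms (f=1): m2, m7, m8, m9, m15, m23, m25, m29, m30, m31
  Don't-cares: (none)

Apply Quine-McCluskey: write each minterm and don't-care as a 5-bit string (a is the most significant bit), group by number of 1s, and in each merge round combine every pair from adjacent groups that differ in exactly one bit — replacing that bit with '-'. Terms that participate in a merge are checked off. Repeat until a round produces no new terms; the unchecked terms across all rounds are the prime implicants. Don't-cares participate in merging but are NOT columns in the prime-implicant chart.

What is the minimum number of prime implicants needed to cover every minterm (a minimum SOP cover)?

Round 0: 00010 00111✓ 01000✓ 01001✓ 01111✓ 10111✓ 11001✓ 11101✓ 11110✓ 11111✓
Round 1: -0111✓ -1001 -1111✓ 0-111✓ 0100- 1-111✓ 11-01 111-1 1111-
Round 2: --111
PIs = {--111, -1001, 00010, 0100-, 11-01, 111-1, 1111-}
Coverage chart:
  m2: 00010 ←essential
  m7: --111 ←essential
  m8: 0100- ←essential
  m9: -1001,0100-
  m15: --111 ←essential
  m23: --111 ←essential
  m25: -1001,11-01
  m29: 11-01,111-1
  m30: 1111- ←essential
  m31: --111,111-1,1111-
Essential: --111, 00010, 0100-, 1111-
Petrick residual → 11-01
Min cover (5 terms): cde + a'b'c'de' + a'bc'd' + abd'e + abcd

5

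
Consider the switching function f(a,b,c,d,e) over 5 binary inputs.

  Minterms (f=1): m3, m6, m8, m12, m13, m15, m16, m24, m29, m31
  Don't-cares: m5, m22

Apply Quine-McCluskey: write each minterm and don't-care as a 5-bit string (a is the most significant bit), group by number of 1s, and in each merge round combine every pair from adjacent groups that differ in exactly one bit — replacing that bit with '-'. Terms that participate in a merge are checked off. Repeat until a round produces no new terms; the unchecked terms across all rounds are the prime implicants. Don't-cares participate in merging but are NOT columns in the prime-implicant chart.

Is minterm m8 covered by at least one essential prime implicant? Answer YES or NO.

Round 0: 00011 00101✓ 00110✓ 01000✓ 01100✓ 01101✓ 01111✓ 10000✓ 10110✓ 11000✓ 11101✓ 11111✓
Round 1: -0110 -1000 -1101✓ -1111✓ 0-101 01-00 011-1✓ 0110- 1-000 111-1✓
Round 2: -11-1
PIs = {-0110, -1000, -11-1, 0-101, 00011, 01-00, 0110-, 1-000}
Coverage chart:
  m3: 00011 ←essential
  m6: -0110 ←essential
  m8: -1000,01-00
  m12: 01-00,0110-
  m13: -11-1,0-101,0110-
  m15: -11-1 ←essential
  m16: 1-000 ←essential
  m24: -1000,1-000
  m29: -11-1 ←essential
  m31: -11-1 ←essential
Essential: -0110, -11-1, 00011, 1-000

NO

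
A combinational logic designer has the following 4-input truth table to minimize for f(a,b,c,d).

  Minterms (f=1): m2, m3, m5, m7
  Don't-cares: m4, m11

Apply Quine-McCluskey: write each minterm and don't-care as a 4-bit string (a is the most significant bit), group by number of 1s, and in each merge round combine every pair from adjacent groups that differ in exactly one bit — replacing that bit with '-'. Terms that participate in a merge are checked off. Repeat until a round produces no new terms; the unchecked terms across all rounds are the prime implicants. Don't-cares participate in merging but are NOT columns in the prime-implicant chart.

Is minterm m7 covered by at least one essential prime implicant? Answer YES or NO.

size-2^0 implicants → 0010(✓)  0011(✓)  0100(✓)  0101(✓)  0111(✓)  1011(✓)
size-2^1 implicants → -011  0-11  001-  01-1  010-
Unchecked terms (primes): -011, 0-11, 001-, 01-1, 010-
Minterm coverage:
  m2 ⊆ 001- [E]
  m3 ⊆ -011,0-11,001-
  m5 ⊆ 01-1,010-
  m7 ⊆ 0-11,01-1
E = {001-}

NO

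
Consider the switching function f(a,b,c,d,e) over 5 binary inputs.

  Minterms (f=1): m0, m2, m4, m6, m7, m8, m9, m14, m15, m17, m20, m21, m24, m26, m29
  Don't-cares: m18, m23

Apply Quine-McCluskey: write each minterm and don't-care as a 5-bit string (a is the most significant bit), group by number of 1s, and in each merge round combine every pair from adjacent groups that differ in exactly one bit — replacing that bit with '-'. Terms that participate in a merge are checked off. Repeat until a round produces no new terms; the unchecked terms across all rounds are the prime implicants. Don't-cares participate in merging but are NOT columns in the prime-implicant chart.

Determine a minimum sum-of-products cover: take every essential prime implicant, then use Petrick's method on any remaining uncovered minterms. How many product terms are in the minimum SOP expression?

7

[col 0] 00000*, 00010*, 00100*, 00110*, 00111*, 01000*, 01001*, 01110*, 01111*, 10001*, 10010*, 10100*, 10101*, 10111*, 11000*, 11010*, 11101*
[col 1] -0010, -0100, -0111, -1000, 0-000, 0-110*, 0-111*, 00-00*, 00-10*, 000-0*, 001-0*, 0011-*, 0100-, 0111-*, 1-010, 1-101, 10-01, 101-1, 1010-, 110-0
[col 2] 0-11-, 00--0
Prime implicants: -0010, -0100, -0111, -1000, 0-000, 0-11-, 00--0, 0100-, 1-010, 1-101, 10-01, 101-1, 1010-, 110-0
PI chart (minterm → PIs covering it):
  0 | 0-000,00--0
  2 | -0010,00--0
  4 | -0100,00--0
  6 | 0-11-,00--0
  7 | -0111,0-11-
  8 | -1000,0-000,0100-
  9 | 0100-  (sole → essential)
  14 | 0-11-  (sole → essential)
  15 | 0-11-  (sole → essential)
  17 | 10-01  (sole → essential)
  20 | -0100,1010-
  21 | 1-101,10-01,101-1,1010-
  24 | -1000,110-0
  26 | 1-010,110-0
  29 | 1-101  (sole → essential)
Essential prime implicants: 0-11-, 0100-, 1-101, 10-01
Petrick residual → -0100, 00--0, 110-0
Minimum SOP uses 7 PIs: b'cd'e' + a'cd + a'b'e' + a'bc'd' + acd'e + ab'd'e + abc'e'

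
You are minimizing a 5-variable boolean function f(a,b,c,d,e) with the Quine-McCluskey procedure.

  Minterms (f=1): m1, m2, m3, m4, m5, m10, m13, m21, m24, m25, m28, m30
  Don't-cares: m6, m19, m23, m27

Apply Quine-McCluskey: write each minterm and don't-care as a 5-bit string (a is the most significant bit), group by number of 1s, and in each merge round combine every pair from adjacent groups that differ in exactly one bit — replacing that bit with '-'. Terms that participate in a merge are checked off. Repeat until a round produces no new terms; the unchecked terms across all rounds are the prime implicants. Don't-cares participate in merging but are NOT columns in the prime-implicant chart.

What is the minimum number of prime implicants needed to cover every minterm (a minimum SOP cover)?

Round 0: 00001✓ 00010✓ 00011✓ 00100✓ 00101✓ 00110✓ 01010✓ 01101✓ 10011✓ 10101✓ 10111✓ 11000✓ 11001✓ 11011✓ 11100✓ 11110✓
Round 1: -0011 -0101 0-010 0-101 00-01 00-10 000-1 0001- 001-0 0010- 1-011 10-11 101-1 11-00 110-1 1100- 111-0
PIs = {-0011, -0101, 0-010, 0-101, 00-01, 00-10, 000-1, 0001-, 001-0, 0010-, 1-011, 10-11, 101-1, 11-00, 110-1, 1100-, 111-0}
Coverage chart:
  m1: 00-01,000-1
  m2: 0-010,00-10,0001-
  m3: -0011,000-1,0001-
  m4: 001-0,0010-
  m5: -0101,0-101,00-01,0010-
  m10: 0-010 ←essential
  m13: 0-101 ←essential
  m21: -0101,101-1
  m24: 11-00,1100-
  m25: 110-1,1100-
  m28: 11-00,111-0
  m30: 111-0 ←essential
Essential: 0-010, 0-101, 111-0
Petrick residual → -0101, 000-1, 001-0, 1100-
Min cover (7 terms): b'cd'e + a'c'de' + a'cd'e + a'b'c'e + a'b'ce' + abc'd' + abce'

7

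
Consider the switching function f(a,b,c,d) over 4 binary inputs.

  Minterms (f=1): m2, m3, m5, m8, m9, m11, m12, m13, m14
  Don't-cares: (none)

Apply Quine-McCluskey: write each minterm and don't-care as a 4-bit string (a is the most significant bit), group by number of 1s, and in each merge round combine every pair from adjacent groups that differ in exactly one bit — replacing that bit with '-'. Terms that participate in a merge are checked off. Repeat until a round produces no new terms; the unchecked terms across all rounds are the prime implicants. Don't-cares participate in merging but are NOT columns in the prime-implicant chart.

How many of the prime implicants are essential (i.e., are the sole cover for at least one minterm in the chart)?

size-2^0 implicants → 0010(✓)  0011(✓)  0101(✓)  1000(✓)  1001(✓)  1011(✓)  1100(✓)  1101(✓)  1110(✓)
size-2^1 implicants → -011  -101  001-  1-00(✓)  1-01(✓)  10-1  100-(✓)  11-0  110-(✓)
size-2^2 implicants → 1-0-
Unchecked terms (primes): -011, -101, 001-, 1-0-, 10-1, 11-0
Minterm coverage:
  m2 ⊆ 001- [E]
  m3 ⊆ -011,001-
  m5 ⊆ -101 [E]
  m8 ⊆ 1-0- [E]
  m9 ⊆ 1-0-,10-1
  m11 ⊆ -011,10-1
  m12 ⊆ 1-0-,11-0
  m13 ⊆ -101,1-0-
  m14 ⊆ 11-0 [E]
E = {-101, 001-, 1-0-, 11-0}

4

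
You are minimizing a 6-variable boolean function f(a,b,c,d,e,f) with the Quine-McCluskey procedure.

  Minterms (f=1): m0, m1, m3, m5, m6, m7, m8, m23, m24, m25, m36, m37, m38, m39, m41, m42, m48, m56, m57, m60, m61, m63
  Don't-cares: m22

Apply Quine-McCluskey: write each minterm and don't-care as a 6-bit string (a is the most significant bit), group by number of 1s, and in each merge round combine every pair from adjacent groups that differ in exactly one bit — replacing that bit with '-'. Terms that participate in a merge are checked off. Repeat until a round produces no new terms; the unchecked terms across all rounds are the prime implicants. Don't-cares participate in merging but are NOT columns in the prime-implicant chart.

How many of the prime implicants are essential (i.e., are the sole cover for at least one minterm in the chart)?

size-2^0 implicants → 000000(✓)  000001(✓)  000011(✓)  000101(✓)  000110(✓)  000111(✓)  001000(✓)  010110(✓)  010111(✓)  011000(✓)  011001(✓)  100100(✓)  100101(✓)  100110(✓)  100111(✓)  101001(✓)  101010  110000(✓)  111000(✓)  111001(✓)  111100(✓)  111101(✓)  111111(✓)
size-2^1 implicants → -00101(✓)  -00110(✓)  -00111(✓)  -11000(✓)  -11001(✓)  0-0110(✓)  0-0111(✓)  0-1000  00-000  000-01(✓)  000-11(✓)  0000-1(✓)  00000-  0001-1(✓)  00011-(✓)  01011-(✓)  01100-(✓)  1-1001  1001-0(✓)  1001-1(✓)  10010-(✓)  10011-(✓)  11-000  111-00(✓)  111-01(✓)  11100-(✓)  1111-1  11110-(✓)
size-2^2 implicants → -001-1  -0011-  -1100-  0-011-  000--1  1001--  111-0-
Unchecked terms (primes): -001-1, -0011-, -1100-, 0-011-, 0-1000, 00-000, 000--1, 00000-, 1-1001, 1001--, 101010, 11-000, 111-0-, 1111-1
Minterm coverage:
  m0 ⊆ 00-000,00000-
  m1 ⊆ 000--1,00000-
  m3 ⊆ 000--1 [E]
  m5 ⊆ -001-1,000--1
  m6 ⊆ -0011-,0-011-
  m7 ⊆ -001-1,-0011-,0-011-,000--1
  m8 ⊆ 0-1000,00-000
  m23 ⊆ 0-011- [E]
  m24 ⊆ -1100-,0-1000
  m25 ⊆ -1100- [E]
  m36 ⊆ 1001-- [E]
  m37 ⊆ -001-1,1001--
  m38 ⊆ -0011-,1001--
  m39 ⊆ -001-1,-0011-,1001--
  m41 ⊆ 1-1001 [E]
  m42 ⊆ 101010 [E]
  m48 ⊆ 11-000 [E]
  m56 ⊆ -1100-,11-000,111-0-
  m57 ⊆ -1100-,1-1001,111-0-
  m60 ⊆ 111-0- [E]
  m61 ⊆ 111-0-,1111-1
  m63 ⊆ 1111-1 [E]
E = {-1100-, 0-011-, 000--1, 1-1001, 1001--, 101010, 11-000, 111-0-, 1111-1}

9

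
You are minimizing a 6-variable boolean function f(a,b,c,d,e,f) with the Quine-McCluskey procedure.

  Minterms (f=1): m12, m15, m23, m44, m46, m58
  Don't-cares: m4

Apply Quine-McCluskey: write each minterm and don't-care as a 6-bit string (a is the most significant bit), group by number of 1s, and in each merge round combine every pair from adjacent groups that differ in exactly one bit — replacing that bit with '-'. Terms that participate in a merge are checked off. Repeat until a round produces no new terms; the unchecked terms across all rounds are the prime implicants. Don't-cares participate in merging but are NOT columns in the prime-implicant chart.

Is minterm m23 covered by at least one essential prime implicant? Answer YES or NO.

Round 0: 000100✓ 001100✓ 001111 010111 101100✓ 101110✓ 111010
Round 1: -01100 00-100 1011-0
PIs = {-01100, 00-100, 001111, 010111, 1011-0, 111010}
Coverage chart:
  m12: -01100,00-100
  m15: 001111 ←essential
  m23: 010111 ←essential
  m44: -01100,1011-0
  m46: 1011-0 ←essential
  m58: 111010 ←essential
Essential: 001111, 010111, 1011-0, 111010

YES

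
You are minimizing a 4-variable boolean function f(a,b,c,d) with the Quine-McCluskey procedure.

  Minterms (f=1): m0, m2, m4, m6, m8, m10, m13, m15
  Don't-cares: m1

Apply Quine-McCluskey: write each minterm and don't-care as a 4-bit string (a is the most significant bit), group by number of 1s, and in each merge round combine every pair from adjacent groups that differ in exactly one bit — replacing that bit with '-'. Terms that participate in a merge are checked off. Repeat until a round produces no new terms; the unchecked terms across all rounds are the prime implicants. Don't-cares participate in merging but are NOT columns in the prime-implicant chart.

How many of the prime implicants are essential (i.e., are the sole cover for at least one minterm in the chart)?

Round 0: 0000✓ 0001✓ 0010✓ 0100✓ 0110✓ 1000✓ 1010✓ 1101✓ 1111✓
Round 1: -000✓ -010✓ 0-00✓ 0-10✓ 00-0✓ 000- 01-0✓ 10-0✓ 11-1
Round 2: -0-0 0--0
PIs = {-0-0, 0--0, 000-, 11-1}
Coverage chart:
  m0: -0-0,0--0,000-
  m2: -0-0,0--0
  m4: 0--0 ←essential
  m6: 0--0 ←essential
  m8: -0-0 ←essential
  m10: -0-0 ←essential
  m13: 11-1 ←essential
  m15: 11-1 ←essential
Essential: -0-0, 0--0, 11-1

3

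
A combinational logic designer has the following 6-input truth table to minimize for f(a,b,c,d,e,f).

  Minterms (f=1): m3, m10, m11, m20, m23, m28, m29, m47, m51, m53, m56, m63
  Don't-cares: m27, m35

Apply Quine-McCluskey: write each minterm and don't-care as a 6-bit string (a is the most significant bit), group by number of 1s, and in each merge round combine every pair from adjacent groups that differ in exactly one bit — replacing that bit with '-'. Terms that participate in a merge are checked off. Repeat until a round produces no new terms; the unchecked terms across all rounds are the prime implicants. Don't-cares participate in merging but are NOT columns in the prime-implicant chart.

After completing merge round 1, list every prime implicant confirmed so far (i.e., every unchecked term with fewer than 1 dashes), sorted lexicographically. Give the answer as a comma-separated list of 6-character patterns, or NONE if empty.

010111, 110101, 111000

Round 0: 000011✓ 001010✓ 001011✓ 010100✓ 010111 011011✓ 011100✓ 011101✓ 100011✓ 101111✓ 110011✓ 110101 111000 111111✓
Round 1: -00011 0-1011 00-011 00101- 01-100 01110- 1-0011 1-1111
PIs = {-00011, 0-1011, 00-011, 00101-, 01-100, 010111, 01110-, 1-0011, 1-1111, 110101, 111000}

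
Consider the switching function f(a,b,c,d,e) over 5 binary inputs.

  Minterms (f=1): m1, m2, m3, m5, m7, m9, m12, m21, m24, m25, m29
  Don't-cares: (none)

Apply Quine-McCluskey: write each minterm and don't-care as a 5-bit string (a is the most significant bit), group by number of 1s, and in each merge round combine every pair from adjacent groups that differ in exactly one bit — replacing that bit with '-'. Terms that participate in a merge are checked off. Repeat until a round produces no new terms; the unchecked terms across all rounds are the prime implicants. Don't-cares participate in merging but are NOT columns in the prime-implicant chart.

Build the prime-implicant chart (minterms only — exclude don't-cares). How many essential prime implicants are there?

Round 0: 00001✓ 00010✓ 00011✓ 00101✓ 00111✓ 01001✓ 01100 10101✓ 11000✓ 11001✓ 11101✓
Round 1: -0101 -1001 0-001 00-01✓ 00-11✓ 000-1✓ 0001- 001-1✓ 1-101 11-01 1100-
Round 2: 00--1
PIs = {-0101, -1001, 0-001, 00--1, 0001-, 01100, 1-101, 11-01, 1100-}
Coverage chart:
  m1: 0-001,00--1
  m2: 0001- ←essential
  m3: 00--1,0001-
  m5: -0101,00--1
  m7: 00--1 ←essential
  m9: -1001,0-001
  m12: 01100 ←essential
  m21: -0101,1-101
  m24: 1100- ←essential
  m25: -1001,11-01,1100-
  m29: 1-101,11-01
Essential: 00--1, 0001-, 01100, 1100-

4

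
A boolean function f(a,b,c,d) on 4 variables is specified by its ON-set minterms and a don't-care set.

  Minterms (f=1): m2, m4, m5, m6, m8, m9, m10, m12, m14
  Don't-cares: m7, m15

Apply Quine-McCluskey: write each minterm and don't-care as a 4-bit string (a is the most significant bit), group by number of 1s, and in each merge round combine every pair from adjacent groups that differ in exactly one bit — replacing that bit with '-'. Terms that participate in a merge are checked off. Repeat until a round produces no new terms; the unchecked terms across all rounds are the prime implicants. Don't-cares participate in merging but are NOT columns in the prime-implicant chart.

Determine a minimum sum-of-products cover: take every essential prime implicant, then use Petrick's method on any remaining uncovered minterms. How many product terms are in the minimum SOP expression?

4

size-2^0 implicants → 0010(✓)  0100(✓)  0101(✓)  0110(✓)  0111(✓)  1000(✓)  1001(✓)  1010(✓)  1100(✓)  1110(✓)  1111(✓)
size-2^1 implicants → -010(✓)  -100(✓)  -110(✓)  -111(✓)  0-10(✓)  01-0(✓)  01-1(✓)  010-(✓)  011-(✓)  1-00(✓)  1-10(✓)  10-0(✓)  100-  11-0(✓)  111-(✓)
size-2^2 implicants → --10  -1-0  -11-  01--  1--0
Unchecked terms (primes): --10, -1-0, -11-, 01--, 1--0, 100-
Minterm coverage:
  m2 ⊆ --10 [E]
  m4 ⊆ -1-0,01--
  m5 ⊆ 01-- [E]
  m6 ⊆ --10,-1-0,-11-,01--
  m8 ⊆ 1--0,100-
  m9 ⊆ 100- [E]
  m10 ⊆ --10,1--0
  m12 ⊆ -1-0,1--0
  m14 ⊆ --10,-1-0,-11-,1--0
E = {--10, 01--, 100-}
Petrick residual → -1-0
Cover = cd' + bd' + a'b + ab'c'  |cover|=4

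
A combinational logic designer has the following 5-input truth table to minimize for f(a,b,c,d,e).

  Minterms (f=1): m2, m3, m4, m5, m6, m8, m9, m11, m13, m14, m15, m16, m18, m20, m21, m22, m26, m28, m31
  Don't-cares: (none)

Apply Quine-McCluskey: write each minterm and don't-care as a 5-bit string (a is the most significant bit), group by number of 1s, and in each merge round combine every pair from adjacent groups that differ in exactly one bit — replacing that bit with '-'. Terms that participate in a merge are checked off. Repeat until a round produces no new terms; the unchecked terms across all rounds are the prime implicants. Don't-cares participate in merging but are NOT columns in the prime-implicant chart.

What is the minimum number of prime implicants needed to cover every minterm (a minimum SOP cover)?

9

size-2^0 implicants → 00010(✓)  00011(✓)  00100(✓)  00101(✓)  00110(✓)  01000(✓)  01001(✓)  01011(✓)  01101(✓)  01110(✓)  01111(✓)  10000(✓)  10010(✓)  10100(✓)  10101(✓)  10110(✓)  11010(✓)  11100(✓)  11111(✓)
size-2^1 implicants → -0010(✓)  -0100(✓)  -0101(✓)  -0110(✓)  -1111  0-011  0-101  0-110  00-10(✓)  0001-  001-0(✓)  0010-(✓)  01-01(✓)  01-11(✓)  010-1(✓)  0100-  011-1(✓)  0111-  1-010  1-100  10-00(✓)  10-10(✓)  100-0(✓)  101-0(✓)  1010-(✓)
size-2^2 implicants → -0-10  -01-0  -010-  01--1  10--0
Unchecked terms (primes): -0-10, -01-0, -010-, -1111, 0-011, 0-101, 0-110, 0001-, 01--1, 0100-, 0111-, 1-010, 1-100, 10--0
Minterm coverage:
  m2 ⊆ -0-10,0001-
  m3 ⊆ 0-011,0001-
  m4 ⊆ -01-0,-010-
  m5 ⊆ -010-,0-101
  m6 ⊆ -0-10,-01-0,0-110
  m8 ⊆ 0100- [E]
  m9 ⊆ 01--1,0100-
  m11 ⊆ 0-011,01--1
  m13 ⊆ 0-101,01--1
  m14 ⊆ 0-110,0111-
  m15 ⊆ -1111,01--1,0111-
  m16 ⊆ 10--0 [E]
  m18 ⊆ -0-10,1-010,10--0
  m20 ⊆ -01-0,-010-,1-100,10--0
  m21 ⊆ -010- [E]
  m22 ⊆ -0-10,-01-0,10--0
  m26 ⊆ 1-010 [E]
  m28 ⊆ 1-100 [E]
  m31 ⊆ -1111 [E]
E = {-010-, -1111, 0100-, 1-010, 1-100, 10--0}
Petrick residual → 0-110, 0001-, 01--1
Cover = b'cd' + bcde + a'cde' + a'b'c'd + a'be + a'bc'd' + ac'de' + acd'e' + ab'e'  |cover|=9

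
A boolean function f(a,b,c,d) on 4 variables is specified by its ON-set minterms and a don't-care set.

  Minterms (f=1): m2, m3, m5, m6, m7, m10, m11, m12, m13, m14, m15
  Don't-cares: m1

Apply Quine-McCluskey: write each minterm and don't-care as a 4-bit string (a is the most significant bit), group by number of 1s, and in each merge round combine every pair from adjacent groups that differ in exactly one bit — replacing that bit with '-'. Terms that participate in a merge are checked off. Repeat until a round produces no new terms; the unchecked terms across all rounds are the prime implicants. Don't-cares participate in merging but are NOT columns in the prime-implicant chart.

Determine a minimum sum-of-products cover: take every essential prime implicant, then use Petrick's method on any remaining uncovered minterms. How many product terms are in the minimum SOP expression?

Round 0: 0001✓ 0010✓ 0011✓ 0101✓ 0110✓ 0111✓ 1010✓ 1011✓ 1100✓ 1101✓ 1110✓ 1111✓
Round 1: -010✓ -011✓ -101✓ -110✓ -111✓ 0-01✓ 0-10✓ 0-11✓ 00-1✓ 001-✓ 01-1✓ 011-✓ 1-10✓ 1-11✓ 101-✓ 11-0✓ 11-1✓ 110-✓ 111-✓
Round 2: --10✓ --11✓ -01-✓ -1-1 -11-✓ 0--1 0-1-✓ 1-1-✓ 11--
Round 3: --1-
PIs = {--1-, -1-1, 0--1, 11--}
Coverage chart:
  m2: --1- ←essential
  m3: --1-,0--1
  m5: -1-1,0--1
  m6: --1- ←essential
  m7: --1-,-1-1,0--1
  m10: --1- ←essential
  m11: --1- ←essential
  m12: 11-- ←essential
  m13: -1-1,11--
  m14: --1-,11--
  m15: --1-,-1-1,11--
Essential: --1-, 11--
Petrick residual → -1-1
Min cover (3 terms): c + bd + ab

3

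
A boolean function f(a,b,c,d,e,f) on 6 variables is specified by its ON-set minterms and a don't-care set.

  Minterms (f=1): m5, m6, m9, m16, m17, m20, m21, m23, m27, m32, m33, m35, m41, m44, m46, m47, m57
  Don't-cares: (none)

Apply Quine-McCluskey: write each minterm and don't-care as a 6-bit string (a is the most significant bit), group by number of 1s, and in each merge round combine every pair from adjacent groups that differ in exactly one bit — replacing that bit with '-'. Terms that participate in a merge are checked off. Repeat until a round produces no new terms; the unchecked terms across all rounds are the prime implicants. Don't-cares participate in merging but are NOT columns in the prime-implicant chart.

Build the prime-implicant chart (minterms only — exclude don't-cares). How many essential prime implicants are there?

size-2^0 implicants → 000101(✓)  000110  001001(✓)  010000(✓)  010001(✓)  010100(✓)  010101(✓)  010111(✓)  011011  100000(✓)  100001(✓)  100011(✓)  101001(✓)  101100(✓)  101110(✓)  101111(✓)  111001(✓)
size-2^1 implicants → -01001  0-0101  010-00(✓)  010-01(✓)  01000-(✓)  0101-1  01010-(✓)  1-1001  10-001  1000-1  10000-  1011-0  10111-
size-2^2 implicants → 010-0-
Unchecked terms (primes): -01001, 0-0101, 000110, 010-0-, 0101-1, 011011, 1-1001, 10-001, 1000-1, 10000-, 1011-0, 10111-
Minterm coverage:
  m5 ⊆ 0-0101 [E]
  m6 ⊆ 000110 [E]
  m9 ⊆ -01001 [E]
  m16 ⊆ 010-0- [E]
  m17 ⊆ 010-0- [E]
  m20 ⊆ 010-0- [E]
  m21 ⊆ 0-0101,010-0-,0101-1
  m23 ⊆ 0101-1 [E]
  m27 ⊆ 011011 [E]
  m32 ⊆ 10000- [E]
  m33 ⊆ 10-001,1000-1,10000-
  m35 ⊆ 1000-1 [E]
  m41 ⊆ -01001,1-1001,10-001
  m44 ⊆ 1011-0 [E]
  m46 ⊆ 1011-0,10111-
  m47 ⊆ 10111- [E]
  m57 ⊆ 1-1001 [E]
E = {-01001, 0-0101, 000110, 010-0-, 0101-1, 011011, 1-1001, 1000-1, 10000-, 1011-0, 10111-}

11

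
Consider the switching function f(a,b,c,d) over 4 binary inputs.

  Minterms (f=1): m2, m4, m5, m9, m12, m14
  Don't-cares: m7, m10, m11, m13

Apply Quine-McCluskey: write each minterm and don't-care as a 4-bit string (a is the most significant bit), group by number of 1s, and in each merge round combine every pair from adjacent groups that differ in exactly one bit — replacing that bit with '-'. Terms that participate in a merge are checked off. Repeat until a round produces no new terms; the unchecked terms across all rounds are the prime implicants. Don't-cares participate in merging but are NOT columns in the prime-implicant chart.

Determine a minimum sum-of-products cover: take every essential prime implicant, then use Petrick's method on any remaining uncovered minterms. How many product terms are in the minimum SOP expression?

Round 0: 0010✓ 0100✓ 0101✓ 0111✓ 1001✓ 1010✓ 1011✓ 1100✓ 1101✓ 1110✓
Round 1: -010 -100✓ -101✓ 01-1 010-✓ 1-01 1-10 10-1 101- 11-0 110-✓
Round 2: -10-
PIs = {-010, -10-, 01-1, 1-01, 1-10, 10-1, 101-, 11-0}
Coverage chart:
  m2: -010 ←essential
  m4: -10- ←essential
  m5: -10-,01-1
  m9: 1-01,10-1
  m12: -10-,11-0
  m14: 1-10,11-0
Essential: -010, -10-
Petrick residual → 1-01, 1-10
Min cover (4 terms): b'cd' + bc' + ac'd + acd'

4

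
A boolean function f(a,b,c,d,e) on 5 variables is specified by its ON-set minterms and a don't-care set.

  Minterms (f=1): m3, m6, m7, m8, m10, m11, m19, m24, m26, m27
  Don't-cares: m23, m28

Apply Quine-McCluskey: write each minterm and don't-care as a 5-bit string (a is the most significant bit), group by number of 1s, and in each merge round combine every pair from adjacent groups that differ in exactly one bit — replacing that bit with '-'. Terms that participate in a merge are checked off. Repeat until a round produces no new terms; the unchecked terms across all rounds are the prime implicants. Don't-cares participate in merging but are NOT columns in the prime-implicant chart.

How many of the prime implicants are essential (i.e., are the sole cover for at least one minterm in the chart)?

2

size-2^0 implicants → 00011(✓)  00110(✓)  00111(✓)  01000(✓)  01010(✓)  01011(✓)  10011(✓)  10111(✓)  11000(✓)  11010(✓)  11011(✓)  11100(✓)
size-2^1 implicants → -0011(✓)  -0111(✓)  -1000(✓)  -1010(✓)  -1011(✓)  0-011(✓)  00-11(✓)  0011-  010-0(✓)  0101-(✓)  1-011(✓)  10-11(✓)  11-00  110-0(✓)  1101-(✓)
size-2^2 implicants → --011  -0-11  -10-0  -101-
Unchecked terms (primes): --011, -0-11, -10-0, -101-, 0011-, 11-00
Minterm coverage:
  m3 ⊆ --011,-0-11
  m6 ⊆ 0011- [E]
  m7 ⊆ -0-11,0011-
  m8 ⊆ -10-0 [E]
  m10 ⊆ -10-0,-101-
  m11 ⊆ --011,-101-
  m19 ⊆ --011,-0-11
  m24 ⊆ -10-0,11-00
  m26 ⊆ -10-0,-101-
  m27 ⊆ --011,-101-
E = {-10-0, 0011-}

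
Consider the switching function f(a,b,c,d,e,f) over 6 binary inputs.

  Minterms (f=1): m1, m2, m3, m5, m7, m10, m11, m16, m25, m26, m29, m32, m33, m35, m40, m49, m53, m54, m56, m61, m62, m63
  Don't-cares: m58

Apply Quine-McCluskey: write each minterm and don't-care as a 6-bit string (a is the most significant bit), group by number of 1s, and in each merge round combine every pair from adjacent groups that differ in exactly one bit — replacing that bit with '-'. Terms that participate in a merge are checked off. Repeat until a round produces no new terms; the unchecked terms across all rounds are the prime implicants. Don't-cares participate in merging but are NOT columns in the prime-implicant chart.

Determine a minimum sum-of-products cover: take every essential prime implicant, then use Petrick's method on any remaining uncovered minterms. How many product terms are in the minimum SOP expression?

11

size-2^0 implicants → 000001(✓)  000010(✓)  000011(✓)  000101(✓)  000111(✓)  001010(✓)  001011(✓)  010000  011001(✓)  011010(✓)  011101(✓)  100000(✓)  100001(✓)  100011(✓)  101000(✓)  110001(✓)  110101(✓)  110110(✓)  111000(✓)  111010(✓)  111101(✓)  111110(✓)  111111(✓)
size-2^1 implicants → -00001(✓)  -00011(✓)  -11010  -11101  0-1010  00-010(✓)  00-011(✓)  000-01(✓)  000-11(✓)  0000-1(✓)  00001-(✓)  0001-1(✓)  00101-(✓)  011-01  1-0001  1-1000  10-000  1000-1(✓)  10000-  11-101  11-110  110-01  111-10  1110-0  1111-1  11111-
size-2^2 implicants → -000-1  00-01-  000--1
Unchecked terms (primes): -000-1, -11010, -11101, 0-1010, 00-01-, 000--1, 010000, 011-01, 1-0001, 1-1000, 10-000, 10000-, 11-101, 11-110, 110-01, 111-10, 1110-0, 1111-1, 11111-
Minterm coverage:
  m1 ⊆ -000-1,000--1
  m2 ⊆ 00-01- [E]
  m3 ⊆ -000-1,00-01-,000--1
  m5 ⊆ 000--1 [E]
  m7 ⊆ 000--1 [E]
  m10 ⊆ 0-1010,00-01-
  m11 ⊆ 00-01- [E]
  m16 ⊆ 010000 [E]
  m25 ⊆ 011-01 [E]
  m26 ⊆ -11010,0-1010
  m29 ⊆ -11101,011-01
  m32 ⊆ 10-000,10000-
  m33 ⊆ -000-1,1-0001,10000-
  m35 ⊆ -000-1 [E]
  m40 ⊆ 1-1000,10-000
  m49 ⊆ 1-0001,110-01
  m53 ⊆ 11-101,110-01
  m54 ⊆ 11-110 [E]
  m56 ⊆ 1-1000,1110-0
  m61 ⊆ -11101,11-101,1111-1
  m62 ⊆ 11-110,111-10,11111-
  m63 ⊆ 1111-1,11111-
E = {-000-1, 00-01-, 000--1, 010000, 011-01, 11-110}
Petrick residual → -11010, 1-1000, 10-000, 110-01, 1111-1
Cover = b'c'd'f + bcd'ef' + a'b'd'e + a'b'c'f + a'bc'd'e'f' + a'bce'f + acd'e'f' + ab'd'e'f' + abdef' + abc'e'f + abcdf  |cover|=11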